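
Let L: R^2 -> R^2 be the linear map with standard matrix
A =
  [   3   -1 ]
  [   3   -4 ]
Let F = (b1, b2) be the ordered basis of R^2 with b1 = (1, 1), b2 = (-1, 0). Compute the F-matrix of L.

[[-1, -3], [-3, 0]]

With P the matrix whose columns are b1, b2, [L]_F = P^(-1) A P.
Column by column: L(b1) = A b1 = (2, -1); its F-coordinates (-1, -3) give column 1.
Continuing for each basis vector yields [L]_F = [[-1, -3], [-3, 0]].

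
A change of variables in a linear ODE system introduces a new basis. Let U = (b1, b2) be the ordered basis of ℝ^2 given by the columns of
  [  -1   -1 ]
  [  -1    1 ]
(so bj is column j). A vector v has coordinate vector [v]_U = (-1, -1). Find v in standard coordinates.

(2, 0)

The coordinates say v = -b1 - b2; adding the scaled basis vectors gives (2, 0).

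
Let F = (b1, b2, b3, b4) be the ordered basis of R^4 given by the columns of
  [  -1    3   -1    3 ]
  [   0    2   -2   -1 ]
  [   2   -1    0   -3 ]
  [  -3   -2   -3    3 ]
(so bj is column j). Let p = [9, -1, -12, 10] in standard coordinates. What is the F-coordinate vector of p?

[-4, 1, 1, 1]

Write p = c_1 b1 + ... + c_4 b4 and solve for the c_i.
Solving this 4x4 system gives c = (-4, 1, 1, 1).
Check: -4b1 + b2 + b3 + b4 = [9, -1, -12, 10].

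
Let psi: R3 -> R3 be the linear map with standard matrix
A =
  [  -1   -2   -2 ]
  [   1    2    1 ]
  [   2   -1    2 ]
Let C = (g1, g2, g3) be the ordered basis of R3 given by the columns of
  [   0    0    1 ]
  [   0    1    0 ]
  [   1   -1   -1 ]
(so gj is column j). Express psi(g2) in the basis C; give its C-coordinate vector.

[-2, 1, 0]

Compute psi(g2) = A g2 = [0, 1, -3] in standard coordinates.
Then write this in C-coordinates: solve for y in y_1 g1 + ... + y_3 g3 = [0, 1, -3].
This gives y = [-2, 1, 0], which is column 2 of [psi]_C.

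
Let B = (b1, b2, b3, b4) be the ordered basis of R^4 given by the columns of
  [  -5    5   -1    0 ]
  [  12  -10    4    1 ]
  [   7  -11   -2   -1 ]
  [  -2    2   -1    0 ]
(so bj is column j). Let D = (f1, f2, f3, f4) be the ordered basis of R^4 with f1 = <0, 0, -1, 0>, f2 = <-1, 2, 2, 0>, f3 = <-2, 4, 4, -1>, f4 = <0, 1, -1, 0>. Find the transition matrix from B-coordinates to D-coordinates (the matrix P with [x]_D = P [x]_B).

Column j of P is [bj]_D, since P maps B-coordinates to D-coordinates.
Expressing b1 in D: b1 = f1 + f2 + 2f3 + 2f4, so column 1 of P is <1, 1, 2, 2>.
Doing the same for each bj gives P = [[1, 1, 2, 0], [1, -1, -1, 0], [2, -2, 1, 0], [2, 0, 2, 1]].

[[1, 1, 2, 0], [1, -1, -1, 0], [2, -2, 1, 0], [2, 0, 2, 1]]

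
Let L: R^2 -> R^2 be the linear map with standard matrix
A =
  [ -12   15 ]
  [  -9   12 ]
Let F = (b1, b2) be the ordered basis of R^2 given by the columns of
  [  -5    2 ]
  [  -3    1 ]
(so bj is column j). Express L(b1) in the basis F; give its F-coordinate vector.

(-3, 0)

Column 1 of [L]_F is the F-coordinate vector of L(b1).
In standard coordinates L(b1) = A b1 = (15, 9).
Converting to F: (15, 9) = -3b1 + 0·b2, so the coordinate vector is (-3, 0).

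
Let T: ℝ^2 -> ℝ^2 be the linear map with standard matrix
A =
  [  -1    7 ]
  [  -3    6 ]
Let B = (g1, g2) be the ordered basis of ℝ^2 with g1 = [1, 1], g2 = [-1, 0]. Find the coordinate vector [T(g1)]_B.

Compute T(g1) = A g1 = [6, 3] in standard coordinates.
Then write this in B-coordinates: solve for y in y_1 g1 + y_2 g2 = [6, 3].
This gives y = [3, -3], which is column 1 of [T]_B.

[3, -3]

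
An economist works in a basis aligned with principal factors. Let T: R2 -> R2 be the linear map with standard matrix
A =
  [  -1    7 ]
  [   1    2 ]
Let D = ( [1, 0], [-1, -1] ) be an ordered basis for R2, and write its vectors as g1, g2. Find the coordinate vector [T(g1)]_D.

[-2, -1]

Compute T(g1) = A g1 = [-1, 1] in standard coordinates.
Then write this in D-coordinates: solve for y in y_1 g1 + y_2 g2 = [-1, 1].
This gives y = [-2, -1], which is column 1 of [T]_D.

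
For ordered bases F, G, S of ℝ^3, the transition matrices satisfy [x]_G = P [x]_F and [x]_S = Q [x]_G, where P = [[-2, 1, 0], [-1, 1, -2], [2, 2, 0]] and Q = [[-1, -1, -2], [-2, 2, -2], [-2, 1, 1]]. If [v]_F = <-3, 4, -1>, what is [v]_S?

<-23, -6, -9>

Apply P to get G-coordinates <10, 9, 2>, then Q to get S-coordinates.
The result is [v]_S = <-23, -6, -9>.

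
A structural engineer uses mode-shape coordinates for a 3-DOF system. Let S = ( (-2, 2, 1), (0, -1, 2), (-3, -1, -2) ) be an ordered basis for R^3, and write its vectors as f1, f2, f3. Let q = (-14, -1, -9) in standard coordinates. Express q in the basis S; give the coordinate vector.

(1, -1, 4)

[q]_S is the unique c with M c = q, where M has columns f1, ..., f3.
Solving this 3x3 system gives c = (1, -1, 4).
Check: f1 - f2 + 4f3 = (-14, -1, -9).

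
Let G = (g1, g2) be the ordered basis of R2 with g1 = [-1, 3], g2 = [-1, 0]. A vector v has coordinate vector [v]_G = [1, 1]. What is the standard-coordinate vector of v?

[-2, 3]

The coordinates say v = g1 + g2; adding the scaled basis vectors gives [-2, 3].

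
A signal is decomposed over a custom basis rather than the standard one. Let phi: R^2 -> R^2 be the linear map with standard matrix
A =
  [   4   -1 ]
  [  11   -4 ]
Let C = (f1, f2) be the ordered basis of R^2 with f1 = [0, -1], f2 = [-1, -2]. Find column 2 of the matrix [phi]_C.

[-1, 2]

Column 2 of [phi]_C is the C-coordinate vector of phi(f2).
In standard coordinates phi(f2) = A f2 = [-2, -3].
Converting to C: [-2, -3] = -f1 + 2f2, so the coordinate vector is [-1, 2].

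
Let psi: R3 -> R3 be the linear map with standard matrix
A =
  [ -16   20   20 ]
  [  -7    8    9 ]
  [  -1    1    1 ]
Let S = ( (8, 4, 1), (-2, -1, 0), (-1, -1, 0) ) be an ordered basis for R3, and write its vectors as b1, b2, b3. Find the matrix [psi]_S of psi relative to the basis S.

With P the matrix whose columns are b1, ..., b3, [psi]_S = P^(-1) A P.
Column by column: psi(b1) = A b1 = (-28, -15, -3); its S-coordinates (-3, 1, 2) give column 1.
Continuing for each basis vector yields [psi]_S = [[-3, 1, 0], [1, -2, 3], [2, 0, -2]].

[[-3, 1, 0], [1, -2, 3], [2, 0, -2]]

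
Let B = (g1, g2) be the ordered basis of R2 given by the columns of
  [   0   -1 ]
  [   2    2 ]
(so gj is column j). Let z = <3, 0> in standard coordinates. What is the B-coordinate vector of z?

[z]_B is the unique c with M c = z, where M has columns g1, g2.
System: 0c_1 - c_2 = 3, 2c_1 + 2c_2 = 0; solving gives c_1 = 3, c_2 = -3.
Check: 3g1 - 3g2 = <3, 0>.

<3, -3>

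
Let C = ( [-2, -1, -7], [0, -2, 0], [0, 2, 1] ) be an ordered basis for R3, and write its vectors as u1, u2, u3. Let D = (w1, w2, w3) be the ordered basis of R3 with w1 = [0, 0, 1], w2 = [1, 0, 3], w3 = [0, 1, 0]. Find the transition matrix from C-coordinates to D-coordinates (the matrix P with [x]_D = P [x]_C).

Take x = uj: its C-coordinates are the j-th standard unit vector, so P e_j — column j of P — equals [uj]_D.
u1 = -w1 - 2w2 - w3, giving column 1 = [-1, -2, -1]; repeating for each j gives P = [[-1, 0, 1], [-2, 0, 0], [-1, -2, 2]].

[[-1, 0, 1], [-2, 0, 0], [-1, -2, 2]]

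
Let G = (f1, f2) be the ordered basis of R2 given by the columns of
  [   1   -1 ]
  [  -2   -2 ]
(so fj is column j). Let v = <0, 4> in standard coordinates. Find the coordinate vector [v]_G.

[v]_G is the unique c with M c = v, where M has columns f1, f2.
System: c_1 - c_2 = 0, -2c_1 - 2c_2 = 4; solving gives c_1 = -1, c_2 = -1.
Check: -f1 - f2 = <0, 4>.

<-1, -1>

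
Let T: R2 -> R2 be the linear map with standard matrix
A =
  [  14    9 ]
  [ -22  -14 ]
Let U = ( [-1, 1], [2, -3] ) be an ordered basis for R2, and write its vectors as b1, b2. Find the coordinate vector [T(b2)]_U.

Compute T(b2) = A b2 = [1, -2] in standard coordinates.
Then write this in U-coordinates: solve for y in y_1 b1 + y_2 b2 = [1, -2].
This gives y = [1, 1], which is column 2 of [T]_U.

[1, 1]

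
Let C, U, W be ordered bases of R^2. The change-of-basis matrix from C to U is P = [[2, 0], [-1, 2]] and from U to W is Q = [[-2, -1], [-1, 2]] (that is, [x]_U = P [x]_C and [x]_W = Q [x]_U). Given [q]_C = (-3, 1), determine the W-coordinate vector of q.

(7, 16)

Composing the changes, [q]_W = Q P [q]_C.
Q P = [[-3, -2], [-4, 4]]; applying this to (-3, 1) gives (7, 16).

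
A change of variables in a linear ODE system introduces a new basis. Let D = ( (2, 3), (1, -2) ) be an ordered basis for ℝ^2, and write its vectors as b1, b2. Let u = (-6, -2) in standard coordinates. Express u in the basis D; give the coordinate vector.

Write u = c_1 b1 + c_2 b2 and solve for the c_i.
System: 2c_1 + c_2 = -6, 3c_1 - 2c_2 = -2; solving gives c_1 = -2, c_2 = -2.
Check: -2b1 - 2b2 = (-6, -2).

(-2, -2)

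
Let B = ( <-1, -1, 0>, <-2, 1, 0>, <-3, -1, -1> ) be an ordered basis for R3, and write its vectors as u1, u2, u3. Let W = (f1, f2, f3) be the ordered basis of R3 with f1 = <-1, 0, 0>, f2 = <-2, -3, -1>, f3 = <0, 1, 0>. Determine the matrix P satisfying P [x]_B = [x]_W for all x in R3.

[[1, 2, 1], [0, 0, 1], [-1, 1, 2]]

Take x = uj: its B-coordinates are the j-th standard unit vector, so P e_j — column j of P — equals [uj]_W.
u1 = f1 + 0·f2 - f3, giving column 1 = <1, 0, -1>; repeating for each j gives P = [[1, 2, 1], [0, 0, 1], [-1, 1, 2]].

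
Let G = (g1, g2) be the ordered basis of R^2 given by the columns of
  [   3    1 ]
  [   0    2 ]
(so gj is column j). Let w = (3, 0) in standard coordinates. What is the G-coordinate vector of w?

We seek scalars with c_1 g1 + c_2 g2 = w; equivalently solve M c = w where the columns of M are g1, g2.
System: 3c_1 + c_2 = 3, 0c_1 + 2c_2 = 0; solving gives c_1 = 1, c_2 = 0.
Check: g1 + 0·g2 = (3, 0).

(1, 0)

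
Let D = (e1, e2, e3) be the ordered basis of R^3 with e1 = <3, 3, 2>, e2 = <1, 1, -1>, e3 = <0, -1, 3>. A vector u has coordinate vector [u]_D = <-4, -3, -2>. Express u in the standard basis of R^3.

<-15, -13, -11>

By definition u = -4e1 - 3e2 - 2e3.
Summing componentwise gives <-15, -13, -11>.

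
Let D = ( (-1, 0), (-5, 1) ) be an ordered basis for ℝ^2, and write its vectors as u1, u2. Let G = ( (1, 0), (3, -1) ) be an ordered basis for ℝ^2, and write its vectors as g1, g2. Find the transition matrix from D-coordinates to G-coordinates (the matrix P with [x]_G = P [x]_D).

Column j of P is [uj]_G, since P maps D-coordinates to G-coordinates.
Expressing u1 in G: u1 = -g1 + 0·g2, so column 1 of P is (-1, 0).
Doing the same for each uj gives P = [[-1, -2], [0, -1]].

[[-1, -2], [0, -1]]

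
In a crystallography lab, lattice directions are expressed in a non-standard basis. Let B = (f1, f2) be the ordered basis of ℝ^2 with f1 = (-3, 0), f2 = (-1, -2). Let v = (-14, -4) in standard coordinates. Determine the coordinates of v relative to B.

(4, 2)

[v]_B is the unique c with M c = v, where M has columns f1, f2.
System: -3c_1 - c_2 = -14, 0c_1 - 2c_2 = -4; solving gives c_1 = 4, c_2 = 2.
Check: 4f1 + 2f2 = (-14, -4).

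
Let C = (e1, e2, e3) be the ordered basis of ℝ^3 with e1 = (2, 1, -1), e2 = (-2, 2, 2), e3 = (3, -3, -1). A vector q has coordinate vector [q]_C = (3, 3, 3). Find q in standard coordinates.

(9, 0, 0)

q = M [q]_C, where M has columns e1, ..., e3.
Carrying out the matrix-vector product, q = (9, 0, 0).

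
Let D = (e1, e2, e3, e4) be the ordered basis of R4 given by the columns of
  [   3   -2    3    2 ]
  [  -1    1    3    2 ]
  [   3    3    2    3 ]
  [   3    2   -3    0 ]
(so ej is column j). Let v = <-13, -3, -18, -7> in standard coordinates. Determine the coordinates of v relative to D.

<-4, -2, -3, 2>

[v]_D is the unique c with M c = v, where M has columns e1, ..., e4.
Gaussian elimination on [M | v] yields c = (-4, -2, -3, 2).
Check: -4e1 - 2e2 - 3e3 + 2e4 = <-13, -3, -18, -7>.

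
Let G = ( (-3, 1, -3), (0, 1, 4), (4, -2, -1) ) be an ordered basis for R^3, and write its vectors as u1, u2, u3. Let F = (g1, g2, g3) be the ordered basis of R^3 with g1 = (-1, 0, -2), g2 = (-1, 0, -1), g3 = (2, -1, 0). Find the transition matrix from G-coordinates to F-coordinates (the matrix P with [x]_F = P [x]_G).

[[2, -2, 1], [-1, 0, -1], [-1, -1, 2]]

Column j of P is [uj]_F, since P maps G-coordinates to F-coordinates.
Expressing u1 in F: u1 = 2g1 - g2 - g3, so column 1 of P is (2, -1, -1).
Doing the same for each uj gives P = [[2, -2, 1], [-1, 0, -1], [-1, -1, 2]].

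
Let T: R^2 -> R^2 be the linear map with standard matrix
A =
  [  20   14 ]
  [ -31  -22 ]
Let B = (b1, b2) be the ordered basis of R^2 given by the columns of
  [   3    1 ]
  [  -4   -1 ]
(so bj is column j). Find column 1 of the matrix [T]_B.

Column 1 of [T]_B is the B-coordinate vector of T(b1).
In standard coordinates T(b1) = A b1 = [4, -5].
Converting to B: [4, -5] = b1 + b2, so the coordinate vector is [1, 1].

[1, 1]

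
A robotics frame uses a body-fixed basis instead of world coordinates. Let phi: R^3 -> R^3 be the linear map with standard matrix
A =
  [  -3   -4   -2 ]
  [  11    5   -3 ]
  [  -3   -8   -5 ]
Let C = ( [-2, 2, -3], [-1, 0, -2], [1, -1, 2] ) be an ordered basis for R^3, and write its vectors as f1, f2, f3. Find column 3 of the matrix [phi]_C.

[1, 3, 2]

Column 3 of [phi]_C is the C-coordinate vector of phi(f3).
In standard coordinates phi(f3) = A f3 = [-3, 0, -5].
Converting to C: [-3, 0, -5] = f1 + 3f2 + 2f3, so the coordinate vector is [1, 3, 2].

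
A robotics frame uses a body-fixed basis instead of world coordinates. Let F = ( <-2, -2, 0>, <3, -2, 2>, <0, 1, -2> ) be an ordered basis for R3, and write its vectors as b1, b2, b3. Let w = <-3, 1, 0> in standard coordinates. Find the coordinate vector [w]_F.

Write w = c_1 b1 + ... + c_3 b3 and solve for the c_i.
Gaussian elimination on [M | w] yields c = (0, -1, -1).
Check: 0·b1 - b2 - b3 = <-3, 1, 0>.

<0, -1, -1>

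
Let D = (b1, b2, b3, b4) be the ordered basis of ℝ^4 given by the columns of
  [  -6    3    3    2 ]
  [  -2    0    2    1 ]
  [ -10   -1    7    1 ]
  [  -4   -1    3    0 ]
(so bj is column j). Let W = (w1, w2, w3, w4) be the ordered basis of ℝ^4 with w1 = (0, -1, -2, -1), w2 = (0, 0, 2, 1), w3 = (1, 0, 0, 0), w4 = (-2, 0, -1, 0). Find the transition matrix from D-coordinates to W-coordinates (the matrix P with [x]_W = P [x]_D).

Let M have columns bj and N have columns wj. Then for every x, N [x]_W = x = M [x]_D, so P = N^(-1) M.
Since det N = -1, N^(-1) has integer entries; multiplying gives P = [[2, 0, -2, -1], [-2, -1, 1, -1], [-2, 1, 1, 0], [2, -1, -1, -1]].

[[2, 0, -2, -1], [-2, -1, 1, -1], [-2, 1, 1, 0], [2, -1, -1, -1]]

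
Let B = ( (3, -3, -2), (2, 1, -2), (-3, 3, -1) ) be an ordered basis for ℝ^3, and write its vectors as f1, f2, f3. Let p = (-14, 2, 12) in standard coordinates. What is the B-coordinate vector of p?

(-2, -4, 0)

[p]_B is the unique c with M c = p, where M has columns f1, ..., f3.
Solving this 3x3 system gives c = (-2, -4, 0).
Check: -2f1 - 4f2 + 0·f3 = (-14, 2, 12).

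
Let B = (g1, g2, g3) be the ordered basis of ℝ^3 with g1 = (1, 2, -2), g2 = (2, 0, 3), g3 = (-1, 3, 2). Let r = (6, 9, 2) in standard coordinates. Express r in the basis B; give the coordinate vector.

Write r = c_1 g1 + ... + c_3 g3 and solve for the c_i.
Row-reducing the augmented matrix [M | r] gives c = (3, 2, 1).
Check: 3g1 + 2g2 + g3 = (6, 9, 2).

(3, 2, 1)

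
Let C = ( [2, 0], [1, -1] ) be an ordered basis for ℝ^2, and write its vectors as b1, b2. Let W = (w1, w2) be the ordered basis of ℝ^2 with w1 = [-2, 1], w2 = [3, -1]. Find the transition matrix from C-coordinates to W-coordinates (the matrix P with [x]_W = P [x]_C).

[[2, -2], [2, -1]]

Column j of P is [bj]_W, since P maps C-coordinates to W-coordinates.
Expressing b1 in W: b1 = 2w1 + 2w2, so column 1 of P is [2, 2].
Doing the same for each bj gives P = [[2, -2], [2, -1]].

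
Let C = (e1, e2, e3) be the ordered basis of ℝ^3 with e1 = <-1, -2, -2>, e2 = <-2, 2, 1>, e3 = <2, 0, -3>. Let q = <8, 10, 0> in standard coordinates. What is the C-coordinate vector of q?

[q]_C is the unique c with M c = q, where M has columns e1, ..., e3.
Solving this 3x3 system gives c = (-4, 1, 3).
Check: -4e1 + e2 + 3e3 = <8, 10, 0>.

<-4, 1, 3>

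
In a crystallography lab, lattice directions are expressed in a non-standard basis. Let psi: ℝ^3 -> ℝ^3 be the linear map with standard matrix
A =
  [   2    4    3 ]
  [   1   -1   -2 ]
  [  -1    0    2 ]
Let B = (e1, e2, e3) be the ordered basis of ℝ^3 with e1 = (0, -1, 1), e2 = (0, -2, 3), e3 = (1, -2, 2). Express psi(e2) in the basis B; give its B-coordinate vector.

Column 2 of [psi]_B is the B-coordinate vector of psi(e2).
In standard coordinates psi(e2) = A e2 = (1, -4, 6).
Converting to B: (1, -4, 6) = -2e1 + 2e2 + e3, so the coordinate vector is (-2, 2, 1).

(-2, 2, 1)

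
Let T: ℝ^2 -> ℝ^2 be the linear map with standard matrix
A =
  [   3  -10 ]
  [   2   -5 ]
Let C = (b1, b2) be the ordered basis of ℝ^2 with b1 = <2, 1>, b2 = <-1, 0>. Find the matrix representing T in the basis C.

With P the matrix whose columns are b1, b2, [T]_C = P^(-1) A P.
Column by column: T(b1) = A b1 = <-4, -1>; its C-coordinates <-1, 2> give column 1.
Continuing for each basis vector yields [T]_C = [[-1, -2], [2, -1]].

[[-1, -2], [2, -1]]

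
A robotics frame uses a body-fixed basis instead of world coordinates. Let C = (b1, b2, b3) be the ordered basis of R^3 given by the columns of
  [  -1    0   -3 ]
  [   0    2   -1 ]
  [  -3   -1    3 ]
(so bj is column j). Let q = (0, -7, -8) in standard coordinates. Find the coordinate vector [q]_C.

(3, -4, -1)

[q]_C is the unique c with M c = q, where M has columns b1, ..., b3.
Row-reducing the augmented matrix [M | q] gives c = (3, -4, -1).
Check: 3b1 - 4b2 - b3 = (0, -7, -8).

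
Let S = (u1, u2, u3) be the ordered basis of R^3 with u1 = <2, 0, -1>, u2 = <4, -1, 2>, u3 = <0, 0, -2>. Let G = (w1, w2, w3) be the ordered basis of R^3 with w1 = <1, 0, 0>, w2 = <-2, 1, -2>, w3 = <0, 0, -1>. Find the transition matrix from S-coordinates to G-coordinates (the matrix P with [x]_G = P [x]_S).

Let M have columns uj and N have columns wj. Then for every x, N [x]_G = x = M [x]_S, so P = N^(-1) M.
Since det N = -1, N^(-1) has integer entries; multiplying gives P = [[2, 2, 0], [0, -1, 0], [1, 0, 2]].

[[2, 2, 0], [0, -1, 0], [1, 0, 2]]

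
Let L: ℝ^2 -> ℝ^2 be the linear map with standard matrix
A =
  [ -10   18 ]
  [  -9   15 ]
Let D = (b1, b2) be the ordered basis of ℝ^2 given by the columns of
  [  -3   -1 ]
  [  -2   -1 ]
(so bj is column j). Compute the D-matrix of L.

The j-th column of [L]_D is [L(bj)]_D.
L(b1) = A b1 = (-6, -3) = 3b1 - 3b2, so column 1 is (3, -3).
Repeating for b2 and assembling the columns gives [[3, 2], [-3, 2]].

[[3, 2], [-3, 2]]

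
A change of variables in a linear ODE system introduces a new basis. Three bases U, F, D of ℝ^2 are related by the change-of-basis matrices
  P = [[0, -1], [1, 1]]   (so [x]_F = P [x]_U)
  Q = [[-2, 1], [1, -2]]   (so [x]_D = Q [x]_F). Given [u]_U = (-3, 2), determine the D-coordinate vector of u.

(3, 0)

First [u]_F = P [u]_U = (-2, -1).
Then [u]_D = Q [u]_F = (3, 0).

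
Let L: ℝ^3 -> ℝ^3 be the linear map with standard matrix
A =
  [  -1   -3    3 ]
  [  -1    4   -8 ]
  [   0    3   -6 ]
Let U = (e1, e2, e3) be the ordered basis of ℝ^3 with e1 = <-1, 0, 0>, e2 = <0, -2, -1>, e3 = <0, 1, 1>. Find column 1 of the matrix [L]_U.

<-1, -1, -1>

Column 1 of [L]_U is the U-coordinate vector of L(e1).
In standard coordinates L(e1) = A e1 = <1, 1, 0>.
Converting to U: <1, 1, 0> = -e1 - e2 - e3, so the coordinate vector is <-1, -1, -1>.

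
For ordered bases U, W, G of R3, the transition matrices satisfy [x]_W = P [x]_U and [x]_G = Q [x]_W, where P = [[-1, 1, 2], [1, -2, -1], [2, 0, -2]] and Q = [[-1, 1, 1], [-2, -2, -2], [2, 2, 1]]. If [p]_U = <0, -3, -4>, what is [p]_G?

<29, -14, 6>

Apply P to get W-coordinates <-11, 10, 8>, then Q to get G-coordinates.
The result is [p]_G = <29, -14, 6>.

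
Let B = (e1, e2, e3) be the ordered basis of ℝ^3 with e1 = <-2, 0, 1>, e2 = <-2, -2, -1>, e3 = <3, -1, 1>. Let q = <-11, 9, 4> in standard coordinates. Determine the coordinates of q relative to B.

[q]_B is the unique c with M c = q, where M has columns e1, ..., e3.
Gaussian elimination on [M | q] yields c = (4, -3, -3).
Check: 4e1 - 3e2 - 3e3 = <-11, 9, 4>.

<4, -3, -3>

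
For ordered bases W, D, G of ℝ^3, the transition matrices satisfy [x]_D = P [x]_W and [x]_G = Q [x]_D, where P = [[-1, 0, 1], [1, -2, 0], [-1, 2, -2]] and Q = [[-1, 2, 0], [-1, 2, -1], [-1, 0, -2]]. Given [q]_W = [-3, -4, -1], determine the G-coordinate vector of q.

[8, 11, 4]

First [q]_D = P [q]_W = [2, 5, -3].
Then [q]_G = Q [q]_D = [8, 11, 4].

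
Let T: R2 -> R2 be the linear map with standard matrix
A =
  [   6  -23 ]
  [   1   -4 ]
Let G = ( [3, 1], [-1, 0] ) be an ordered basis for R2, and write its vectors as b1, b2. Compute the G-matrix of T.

[[-1, -1], [2, 3]]

The j-th column of [T]_G is [T(bj)]_G.
T(b1) = A b1 = [-5, -1] = -b1 + 2b2, so column 1 is [-1, 2].
Repeating for b2 and assembling the columns gives [[-1, -1], [2, 3]].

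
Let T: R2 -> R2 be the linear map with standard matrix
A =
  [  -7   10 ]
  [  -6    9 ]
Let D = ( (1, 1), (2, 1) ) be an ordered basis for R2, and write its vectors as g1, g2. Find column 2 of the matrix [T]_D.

Column 2 of [T]_D is the D-coordinate vector of T(g2).
In standard coordinates T(g2) = A g2 = (-4, -3).
Converting to D: (-4, -3) = -2g1 - g2, so the coordinate vector is (-2, -1).

(-2, -1)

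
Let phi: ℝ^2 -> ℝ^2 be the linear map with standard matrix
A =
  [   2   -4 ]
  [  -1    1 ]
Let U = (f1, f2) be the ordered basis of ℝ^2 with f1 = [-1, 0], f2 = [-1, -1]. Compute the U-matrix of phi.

With P the matrix whose columns are f1, f2, [phi]_U = P^(-1) A P.
Column by column: phi(f1) = A f1 = [-2, 1]; its U-coordinates [3, -1] give column 1.
Continuing for each basis vector yields [phi]_U = [[3, -2], [-1, 0]].

[[3, -2], [-1, 0]]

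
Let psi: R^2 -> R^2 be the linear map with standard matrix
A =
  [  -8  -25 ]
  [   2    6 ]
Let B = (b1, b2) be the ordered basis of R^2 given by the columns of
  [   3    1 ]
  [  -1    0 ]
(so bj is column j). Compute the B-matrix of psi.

[[0, -2], [1, -2]]

With P the matrix whose columns are b1, b2, [psi]_B = P^(-1) A P.
Column by column: psi(b1) = A b1 = (1, 0); its B-coordinates (0, 1) give column 1.
Continuing for each basis vector yields [psi]_B = [[0, -2], [1, -2]].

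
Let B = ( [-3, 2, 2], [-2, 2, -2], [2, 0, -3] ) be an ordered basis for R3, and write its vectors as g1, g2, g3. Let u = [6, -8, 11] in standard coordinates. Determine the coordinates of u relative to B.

Write u = c_1 g1 + ... + c_3 g3 and solve for the c_i.
Row-reducing the augmented matrix [M | u] gives c = (0, -4, -1).
Check: 0·g1 - 4g2 - g3 = [6, -8, 11].

[0, -4, -1]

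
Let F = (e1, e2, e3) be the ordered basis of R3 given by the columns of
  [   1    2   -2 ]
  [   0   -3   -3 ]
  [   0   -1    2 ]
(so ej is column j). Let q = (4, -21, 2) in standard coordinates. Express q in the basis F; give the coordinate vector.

Write q = c_1 e1 + ... + c_3 e3 and solve for the c_i.
Solving this 3x3 system gives c = (2, 4, 3).
Check: 2e1 + 4e2 + 3e3 = (4, -21, 2).

(2, 4, 3)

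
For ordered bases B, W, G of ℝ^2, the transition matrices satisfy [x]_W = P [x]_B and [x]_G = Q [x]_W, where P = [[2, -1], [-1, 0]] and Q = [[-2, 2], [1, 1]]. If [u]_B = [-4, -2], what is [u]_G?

Apply P to get W-coordinates [-6, 4], then Q to get G-coordinates.
The result is [u]_G = [20, -2].

[20, -2]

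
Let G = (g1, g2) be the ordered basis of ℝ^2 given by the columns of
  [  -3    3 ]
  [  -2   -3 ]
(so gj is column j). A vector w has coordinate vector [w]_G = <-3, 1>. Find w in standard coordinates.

<12, 3>

w = M [w]_G, where M has columns g1, g2.
Carrying out the matrix-vector product, w = <12, 3>.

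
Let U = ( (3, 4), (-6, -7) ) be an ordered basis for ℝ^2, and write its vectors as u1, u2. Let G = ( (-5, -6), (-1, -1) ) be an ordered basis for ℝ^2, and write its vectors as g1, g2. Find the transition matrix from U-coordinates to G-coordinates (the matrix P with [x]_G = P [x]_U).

Let M have columns uj and N have columns gj. Then for every x, N [x]_G = x = M [x]_U, so P = N^(-1) M.
Since det N = -1, N^(-1) has integer entries; multiplying gives P = [[-1, 1], [2, 1]].

[[-1, 1], [2, 1]]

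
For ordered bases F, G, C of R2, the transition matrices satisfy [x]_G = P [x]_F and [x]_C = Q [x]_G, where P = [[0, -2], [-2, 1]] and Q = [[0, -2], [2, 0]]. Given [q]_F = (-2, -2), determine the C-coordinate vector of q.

Composing the changes, [q]_C = Q P [q]_F.
Q P = [[4, -2], [0, -4]]; applying this to (-2, -2) gives (-4, 8).

(-4, 8)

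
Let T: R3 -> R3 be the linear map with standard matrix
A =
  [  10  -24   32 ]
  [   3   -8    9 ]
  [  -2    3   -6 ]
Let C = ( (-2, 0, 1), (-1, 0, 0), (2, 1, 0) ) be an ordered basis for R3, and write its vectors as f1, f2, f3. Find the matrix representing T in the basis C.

[[-2, 2, -1], [-2, 0, 2], [3, -3, -2]]

Let P have columns f1, ..., f3. Then [T]_C = P^(-1) A P.
Here det P = -1, so P^(-1) is integer; computing A P first and then P^(-1)(A P) gives [[-2, 2, -1], [-2, 0, 2], [3, -3, -2]].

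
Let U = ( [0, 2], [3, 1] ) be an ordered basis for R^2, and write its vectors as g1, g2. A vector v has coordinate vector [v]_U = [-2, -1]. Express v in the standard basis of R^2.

[-3, -5]

By definition v = -2g1 - g2.
Summing componentwise gives [-3, -5].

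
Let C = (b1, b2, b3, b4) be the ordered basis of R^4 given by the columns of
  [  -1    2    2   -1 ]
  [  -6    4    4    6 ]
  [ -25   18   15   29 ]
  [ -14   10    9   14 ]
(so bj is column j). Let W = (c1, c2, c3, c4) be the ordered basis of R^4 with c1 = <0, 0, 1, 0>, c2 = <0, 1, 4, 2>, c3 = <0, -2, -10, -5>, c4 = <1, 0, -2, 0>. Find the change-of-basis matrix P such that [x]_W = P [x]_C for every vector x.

[[1, 2, 1, -1], [-2, 0, 2, 2], [2, -2, -1, -2], [-1, 2, 2, -1]]

Take x = bj: its C-coordinates are the j-th standard unit vector, so P e_j — column j of P — equals [bj]_W.
b1 = c1 - 2c2 + 2c3 - c4, giving column 1 = <1, -2, 2, -1>; repeating for each j gives P = [[1, 2, 1, -1], [-2, 0, 2, 2], [2, -2, -1, -2], [-1, 2, 2, -1]].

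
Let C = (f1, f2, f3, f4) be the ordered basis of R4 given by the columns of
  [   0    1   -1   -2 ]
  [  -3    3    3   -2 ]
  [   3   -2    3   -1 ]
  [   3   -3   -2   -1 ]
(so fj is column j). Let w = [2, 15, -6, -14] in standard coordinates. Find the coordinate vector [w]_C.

[w]_C is the unique c with M c = w, where M has columns f1, ..., f4.
Gaussian elimination on [M | w] yields c = (-1, 3, 1, 0).
Check: -f1 + 3f2 + f3 + 0·f4 = [2, 15, -6, -14].

[-1, 3, 1, 0]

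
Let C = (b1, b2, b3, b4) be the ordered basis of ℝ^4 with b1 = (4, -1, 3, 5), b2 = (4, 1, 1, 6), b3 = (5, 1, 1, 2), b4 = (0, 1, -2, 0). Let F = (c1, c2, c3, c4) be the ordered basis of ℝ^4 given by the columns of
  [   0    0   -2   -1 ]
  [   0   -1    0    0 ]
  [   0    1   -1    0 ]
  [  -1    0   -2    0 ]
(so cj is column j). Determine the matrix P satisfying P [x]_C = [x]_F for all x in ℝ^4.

Take x = bj: its C-coordinates are the j-th standard unit vector, so P e_j — column j of P — equals [bj]_F.
b1 = -c1 + c2 - 2c3 + 0·c4, giving column 1 = (-1, 1, -2, 0); repeating for each j gives P = [[-1, -2, 2, -2], [1, -1, -1, -1], [-2, -2, -2, 1], [0, 0, -1, -2]].

[[-1, -2, 2, -2], [1, -1, -1, -1], [-2, -2, -2, 1], [0, 0, -1, -2]]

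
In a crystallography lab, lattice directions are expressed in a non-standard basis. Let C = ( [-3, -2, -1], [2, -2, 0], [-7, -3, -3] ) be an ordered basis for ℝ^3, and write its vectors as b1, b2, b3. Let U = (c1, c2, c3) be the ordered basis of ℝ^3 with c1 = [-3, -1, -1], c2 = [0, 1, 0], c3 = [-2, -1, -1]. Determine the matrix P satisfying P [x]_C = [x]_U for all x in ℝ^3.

[[1, -2, 1], [-1, -2, 0], [0, 2, 2]]

Take x = bj: its C-coordinates are the j-th standard unit vector, so P e_j — column j of P — equals [bj]_U.
b1 = c1 - c2 + 0·c3, giving column 1 = [1, -1, 0]; repeating for each j gives P = [[1, -2, 1], [-1, -2, 0], [0, 2, 2]].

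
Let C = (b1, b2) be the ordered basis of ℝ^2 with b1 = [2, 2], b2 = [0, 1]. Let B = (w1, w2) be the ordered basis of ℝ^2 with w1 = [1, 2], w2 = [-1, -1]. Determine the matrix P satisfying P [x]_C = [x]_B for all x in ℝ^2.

Column j of P is [bj]_B, since P maps C-coordinates to B-coordinates.
Expressing b1 in B: b1 = 0·w1 - 2w2, so column 1 of P is [0, -2].
Doing the same for each bj gives P = [[0, 1], [-2, 1]].

[[0, 1], [-2, 1]]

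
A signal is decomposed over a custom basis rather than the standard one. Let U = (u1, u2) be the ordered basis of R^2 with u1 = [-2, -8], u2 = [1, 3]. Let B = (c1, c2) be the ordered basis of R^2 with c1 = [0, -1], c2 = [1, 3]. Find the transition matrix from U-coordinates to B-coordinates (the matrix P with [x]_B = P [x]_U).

Column j of P is [uj]_B, since P maps U-coordinates to B-coordinates.
Expressing u1 in B: u1 = 2c1 - 2c2, so column 1 of P is [2, -2].
Doing the same for each uj gives P = [[2, 0], [-2, 1]].

[[2, 0], [-2, 1]]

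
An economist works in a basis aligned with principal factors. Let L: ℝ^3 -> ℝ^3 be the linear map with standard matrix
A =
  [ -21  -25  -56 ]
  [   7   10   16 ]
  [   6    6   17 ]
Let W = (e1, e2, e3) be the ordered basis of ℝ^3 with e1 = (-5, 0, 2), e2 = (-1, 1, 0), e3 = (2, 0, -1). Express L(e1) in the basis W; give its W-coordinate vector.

(2, -3, 0)

Column 1 of [L]_W is the W-coordinate vector of L(e1).
In standard coordinates L(e1) = A e1 = (-7, -3, 4).
Converting to W: (-7, -3, 4) = 2e1 - 3e2 + 0·e3, so the coordinate vector is (2, -3, 0).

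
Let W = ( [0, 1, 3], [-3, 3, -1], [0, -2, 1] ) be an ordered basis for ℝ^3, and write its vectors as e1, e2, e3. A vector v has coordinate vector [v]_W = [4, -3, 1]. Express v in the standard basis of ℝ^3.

[9, -7, 16]

The coordinates say v = 4e1 - 3e2 + e3; adding the scaled basis vectors gives [9, -7, 16].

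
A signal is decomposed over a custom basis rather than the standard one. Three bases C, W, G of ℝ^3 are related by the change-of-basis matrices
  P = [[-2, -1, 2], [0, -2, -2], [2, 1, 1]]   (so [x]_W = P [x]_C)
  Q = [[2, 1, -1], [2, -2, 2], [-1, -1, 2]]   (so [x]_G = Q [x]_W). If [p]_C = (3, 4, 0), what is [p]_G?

(-38, 16, 38)

Apply P to get W-coordinates (-10, -8, 10), then Q to get G-coordinates.
The result is [p]_G = (-38, 16, 38).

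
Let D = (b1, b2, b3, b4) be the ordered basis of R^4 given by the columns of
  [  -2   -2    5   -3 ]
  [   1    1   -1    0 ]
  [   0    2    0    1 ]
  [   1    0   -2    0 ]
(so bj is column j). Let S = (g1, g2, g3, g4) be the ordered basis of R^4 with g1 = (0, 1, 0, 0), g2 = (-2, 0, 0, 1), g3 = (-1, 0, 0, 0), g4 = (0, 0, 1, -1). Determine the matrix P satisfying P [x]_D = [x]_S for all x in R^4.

Take x = bj: its D-coordinates are the j-th standard unit vector, so P e_j — column j of P — equals [bj]_S.
b1 = g1 + g2 + 0·g3 + 0·g4, giving column 1 = (1, 1, 0, 0); repeating for each j gives P = [[1, 1, -1, 0], [1, 2, -2, 1], [0, -2, -1, 1], [0, 2, 0, 1]].

[[1, 1, -1, 0], [1, 2, -2, 1], [0, -2, -1, 1], [0, 2, 0, 1]]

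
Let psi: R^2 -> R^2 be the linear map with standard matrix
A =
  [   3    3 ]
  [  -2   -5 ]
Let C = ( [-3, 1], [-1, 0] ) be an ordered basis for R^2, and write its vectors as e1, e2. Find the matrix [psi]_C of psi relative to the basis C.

[[1, 2], [3, -3]]

Let P have columns e1, e2. Then [psi]_C = P^(-1) A P.
Here det P = 1, so P^(-1) is integer; computing A P first and then P^(-1)(A P) gives [[1, 2], [3, -3]].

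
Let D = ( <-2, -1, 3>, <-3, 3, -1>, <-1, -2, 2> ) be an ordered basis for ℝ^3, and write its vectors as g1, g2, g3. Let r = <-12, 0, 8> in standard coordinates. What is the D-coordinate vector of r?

<2, 2, 2>

[r]_D is the unique c with M c = r, where M has columns g1, ..., g3.
Row-reducing the augmented matrix [M | r] gives c = (2, 2, 2).
Check: 2g1 + 2g2 + 2g3 = <-12, 0, 8>.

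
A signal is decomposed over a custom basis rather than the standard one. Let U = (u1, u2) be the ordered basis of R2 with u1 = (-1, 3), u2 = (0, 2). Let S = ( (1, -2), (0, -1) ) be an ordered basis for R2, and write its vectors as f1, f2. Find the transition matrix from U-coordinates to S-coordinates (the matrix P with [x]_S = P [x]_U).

[[-1, 0], [-1, -2]]

Column j of P is [uj]_S, since P maps U-coordinates to S-coordinates.
Expressing u1 in S: u1 = -f1 - f2, so column 1 of P is (-1, -1).
Doing the same for each uj gives P = [[-1, 0], [-1, -2]].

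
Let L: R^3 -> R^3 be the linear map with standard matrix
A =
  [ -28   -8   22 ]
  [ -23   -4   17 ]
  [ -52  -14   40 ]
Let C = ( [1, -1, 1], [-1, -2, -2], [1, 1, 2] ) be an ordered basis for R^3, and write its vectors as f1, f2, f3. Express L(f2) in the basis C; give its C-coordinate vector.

[0, 3, 3]

Column 2 of [L]_C is the C-coordinate vector of L(f2).
In standard coordinates L(f2) = A f2 = [0, -3, 0].
Converting to C: [0, -3, 0] = 0·f1 + 3f2 + 3f3, so the coordinate vector is [0, 3, 3].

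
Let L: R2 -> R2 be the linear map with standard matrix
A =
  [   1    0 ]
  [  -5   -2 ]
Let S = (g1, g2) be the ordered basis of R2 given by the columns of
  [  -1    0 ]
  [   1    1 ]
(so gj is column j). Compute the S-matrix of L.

Let P have columns g1, g2. Then [L]_S = P^(-1) A P.
Here det P = -1, so P^(-1) is integer; computing A P first and then P^(-1)(A P) gives [[1, 0], [2, -2]].

[[1, 0], [2, -2]]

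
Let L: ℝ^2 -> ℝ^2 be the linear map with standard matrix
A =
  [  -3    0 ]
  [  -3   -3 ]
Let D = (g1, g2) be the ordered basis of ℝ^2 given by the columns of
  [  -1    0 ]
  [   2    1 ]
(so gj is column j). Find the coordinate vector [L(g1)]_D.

[-3, 3]

Column 1 of [L]_D is the D-coordinate vector of L(g1).
In standard coordinates L(g1) = A g1 = [3, -3].
Converting to D: [3, -3] = -3g1 + 3g2, so the coordinate vector is [-3, 3].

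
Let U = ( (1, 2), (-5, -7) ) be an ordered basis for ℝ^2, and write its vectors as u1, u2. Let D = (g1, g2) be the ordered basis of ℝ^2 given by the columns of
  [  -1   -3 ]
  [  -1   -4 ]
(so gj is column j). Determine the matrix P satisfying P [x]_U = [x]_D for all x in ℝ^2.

[[2, -1], [-1, 2]]

Let M have columns uj and N have columns gj. Then for every x, N [x]_D = x = M [x]_U, so P = N^(-1) M.
Since det N = 1, N^(-1) has integer entries; multiplying gives P = [[2, -1], [-1, 2]].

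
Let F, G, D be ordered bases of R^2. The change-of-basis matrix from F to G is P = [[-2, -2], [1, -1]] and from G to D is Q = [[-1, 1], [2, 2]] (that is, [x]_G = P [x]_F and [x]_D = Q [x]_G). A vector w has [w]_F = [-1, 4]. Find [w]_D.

[1, -22]

Composing the changes, [w]_D = Q P [w]_F.
Q P = [[3, 1], [-2, -6]]; applying this to [-1, 4] gives [1, -22].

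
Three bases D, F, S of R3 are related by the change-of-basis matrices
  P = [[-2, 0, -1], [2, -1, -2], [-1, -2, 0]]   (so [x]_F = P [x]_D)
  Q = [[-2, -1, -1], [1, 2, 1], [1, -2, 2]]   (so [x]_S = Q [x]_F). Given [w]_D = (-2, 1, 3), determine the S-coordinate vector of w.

Composing the changes, [w]_S = Q P [w]_D.
Q P = [[3, 3, 4], [1, -4, -5], [-8, -2, 3]]; applying this to (-2, 1, 3) gives (9, -21, 23).

(9, -21, 23)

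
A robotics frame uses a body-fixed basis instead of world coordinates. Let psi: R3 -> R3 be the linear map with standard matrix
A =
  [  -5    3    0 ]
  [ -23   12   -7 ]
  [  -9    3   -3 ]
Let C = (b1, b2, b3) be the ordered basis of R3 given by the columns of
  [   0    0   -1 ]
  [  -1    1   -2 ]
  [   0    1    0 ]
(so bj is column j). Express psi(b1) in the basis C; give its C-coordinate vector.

Column 1 of [psi]_C is the C-coordinate vector of psi(b1).
In standard coordinates psi(b1) = A b1 = [-3, -12, -3].
Converting to C: [-3, -12, -3] = 3b1 - 3b2 + 3b3, so the coordinate vector is [3, -3, 3].

[3, -3, 3]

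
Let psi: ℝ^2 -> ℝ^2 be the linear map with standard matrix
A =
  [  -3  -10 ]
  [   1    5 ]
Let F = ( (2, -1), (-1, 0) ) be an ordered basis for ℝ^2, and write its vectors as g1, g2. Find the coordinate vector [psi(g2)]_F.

(1, -1)

Column 2 of [psi]_F is the F-coordinate vector of psi(g2).
In standard coordinates psi(g2) = A g2 = (3, -1).
Converting to F: (3, -1) = g1 - g2, so the coordinate vector is (1, -1).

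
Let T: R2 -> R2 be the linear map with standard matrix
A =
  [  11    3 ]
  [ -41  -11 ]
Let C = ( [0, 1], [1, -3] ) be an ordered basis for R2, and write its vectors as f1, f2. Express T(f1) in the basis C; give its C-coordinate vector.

[-2, 3]

Column 1 of [T]_C is the C-coordinate vector of T(f1).
In standard coordinates T(f1) = A f1 = [3, -11].
Converting to C: [3, -11] = -2f1 + 3f2, so the coordinate vector is [-2, 3].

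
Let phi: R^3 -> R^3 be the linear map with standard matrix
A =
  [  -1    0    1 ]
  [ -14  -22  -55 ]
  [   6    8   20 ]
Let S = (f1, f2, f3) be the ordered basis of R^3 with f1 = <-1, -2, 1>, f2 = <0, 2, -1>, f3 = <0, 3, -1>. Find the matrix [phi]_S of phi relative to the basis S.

With P the matrix whose columns are f1, ..., f3, [phi]_S = P^(-1) A P.
Column by column: phi(f1) = A f1 = <2, 3, -2>; its S-coordinates <-2, 1, -1> give column 1.
Continuing for each basis vector yields [phi]_S = [[-2, 1, 1], [1, 2, 0], [-1, 3, -3]].

[[-2, 1, 1], [1, 2, 0], [-1, 3, -3]]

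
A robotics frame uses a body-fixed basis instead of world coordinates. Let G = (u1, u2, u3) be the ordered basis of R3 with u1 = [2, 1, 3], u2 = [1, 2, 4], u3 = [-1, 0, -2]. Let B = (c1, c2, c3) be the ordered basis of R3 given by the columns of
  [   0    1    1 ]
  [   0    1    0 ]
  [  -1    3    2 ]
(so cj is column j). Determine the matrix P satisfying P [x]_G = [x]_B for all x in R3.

Column j of P is [uj]_B, since P maps G-coordinates to B-coordinates.
Expressing u1 in B: u1 = 2c1 + c2 + c3, so column 1 of P is [2, 1, 1].
Doing the same for each uj gives P = [[2, 0, 0], [1, 2, 0], [1, -1, -1]].

[[2, 0, 0], [1, 2, 0], [1, -1, -1]]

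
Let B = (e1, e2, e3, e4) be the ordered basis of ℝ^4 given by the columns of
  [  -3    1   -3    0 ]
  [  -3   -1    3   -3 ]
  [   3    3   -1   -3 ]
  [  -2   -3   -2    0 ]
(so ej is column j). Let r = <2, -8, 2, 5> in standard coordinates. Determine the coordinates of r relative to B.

[r]_B is the unique c with M c = r, where M has columns e1, ..., e4.
Gaussian elimination on [M | r] yields c = (1, -1, -2, 0).
Check: e1 - e2 - 2e3 + 0·e4 = <2, -8, 2, 5>.

<1, -1, -2, 0>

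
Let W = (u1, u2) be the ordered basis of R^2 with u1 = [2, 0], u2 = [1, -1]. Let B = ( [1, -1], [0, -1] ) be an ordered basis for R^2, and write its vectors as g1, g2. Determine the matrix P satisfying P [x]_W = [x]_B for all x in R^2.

[[2, 1], [-2, 0]]

Let M have columns uj and N have columns gj. Then for every x, N [x]_B = x = M [x]_W, so P = N^(-1) M.
Since det N = -1, N^(-1) has integer entries; multiplying gives P = [[2, 1], [-2, 0]].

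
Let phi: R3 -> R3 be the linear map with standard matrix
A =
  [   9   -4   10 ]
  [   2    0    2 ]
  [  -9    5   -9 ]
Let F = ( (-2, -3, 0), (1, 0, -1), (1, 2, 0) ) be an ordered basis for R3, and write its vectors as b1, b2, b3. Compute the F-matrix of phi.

[[2, 2, -2], [-3, 0, -1], [1, 3, -2]]

The j-th column of [phi]_F is [phi(bj)]_F.
phi(b1) = A b1 = (-6, -4, 3) = 2b1 - 3b2 + b3, so column 1 is (2, -3, 1).
Repeating for b2, b3 and assembling the columns gives [[2, 2, -2], [-3, 0, -1], [1, 3, -2]].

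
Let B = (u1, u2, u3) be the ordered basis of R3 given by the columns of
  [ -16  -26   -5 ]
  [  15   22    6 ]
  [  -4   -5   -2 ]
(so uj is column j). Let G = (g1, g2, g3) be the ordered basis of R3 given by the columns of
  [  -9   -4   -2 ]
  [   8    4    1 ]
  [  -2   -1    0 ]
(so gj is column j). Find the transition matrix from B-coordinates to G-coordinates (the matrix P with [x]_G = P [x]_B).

Let M have columns uj and N have columns gj. Then for every x, N [x]_G = x = M [x]_B, so P = N^(-1) M.
Since det N = -1, N^(-1) has integer entries; multiplying gives P = [[2, 2, 1], [0, 1, 0], [-1, 2, -2]].

[[2, 2, 1], [0, 1, 0], [-1, 2, -2]]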